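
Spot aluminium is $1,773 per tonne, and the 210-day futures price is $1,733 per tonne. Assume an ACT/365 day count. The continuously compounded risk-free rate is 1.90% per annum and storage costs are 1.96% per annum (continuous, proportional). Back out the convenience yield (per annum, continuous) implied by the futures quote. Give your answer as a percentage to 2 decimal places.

F = S·e^((r+u−y)T) ⇒ (r+u−y) = ln(F/S)/T
ln(1733/1773) = -0.022819; /T ⇒ -0.039662
y = r + u − ln(F/S)/T = 0.0190 + 0.0196 + 0.039662 = 0.078262
y = 7.83%

7.83%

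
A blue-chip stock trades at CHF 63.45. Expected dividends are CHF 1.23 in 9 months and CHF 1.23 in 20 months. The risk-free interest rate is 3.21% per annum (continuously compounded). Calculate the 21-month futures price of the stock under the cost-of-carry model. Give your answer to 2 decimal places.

PV(dividends) I = 1.23·e^(−0.0321·9/12) + 1.23·e^(−0.0321·20/12)
I = 1.2007 + 1.1659 = 2.3666
F = (S − I)·e^(rT) = (63.45 − 2.3666) · e^(0.0321·21/12)
= 61.0834 · e^0.056175 = 61.0834 × 1.057783 = CHF 64.61

CHF 64.61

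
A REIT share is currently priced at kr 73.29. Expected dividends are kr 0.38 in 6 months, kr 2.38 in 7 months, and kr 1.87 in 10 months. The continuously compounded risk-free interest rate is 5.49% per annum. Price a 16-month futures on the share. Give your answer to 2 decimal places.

PV(dividends) I = 0.38·e^(−0.0549·6/12) + 2.38·e^(−0.0549·7/12) + 1.87·e^(−0.0549·10/12)
I = 0.3697 + 2.3050 + 1.7864 = 4.4611
F = (S − I)·e^(rT) = (73.29 − 4.4611) · e^(0.0549·16/12)
= 68.8289 · e^0.073200 = 68.8289 × 1.075946 = kr 74.06

kr 74.06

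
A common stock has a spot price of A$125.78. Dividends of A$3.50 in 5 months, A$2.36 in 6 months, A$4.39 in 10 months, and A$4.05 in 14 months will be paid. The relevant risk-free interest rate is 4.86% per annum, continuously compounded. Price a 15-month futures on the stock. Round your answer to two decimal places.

A$119.02

PV(dividends) I = 3.50·e^(−0.0486·5/12) + 2.36·e^(−0.0486·6/12) + 4.39·e^(−0.0486·10/12) + 4.05·e^(−0.0486·14/12)
I = 3.4298 + 2.3033 + 4.2158 + 3.8268 = 13.7757
F = (S − I)·e^(rT) = (125.78 − 13.7757) · e^(0.0486·15/12)
= 112.0043 · e^0.060750 = 112.0043 × 1.062633 = A$119.02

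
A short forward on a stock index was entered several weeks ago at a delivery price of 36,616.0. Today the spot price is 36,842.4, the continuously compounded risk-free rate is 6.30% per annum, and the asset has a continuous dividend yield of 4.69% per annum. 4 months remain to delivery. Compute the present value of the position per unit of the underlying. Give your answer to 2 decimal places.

-415.83

Current fair forward for the remaining 4 months: F = S·e^((r − q)·T), (r − q) = 0.0630 − 0.0469 = 0.0161
F = 36842.4 · e^(0.0161 × 4/12) = 36842.4 × 1.00538109 = 37040.6523
Value of long forward = (F − K)·e^(−rT) = (37040.6523 − 36616.0) · e^(−0.0630·4/12)
= 424.6523 × 0.97921896 = 415.83
Short position value = −(long value) = -415.83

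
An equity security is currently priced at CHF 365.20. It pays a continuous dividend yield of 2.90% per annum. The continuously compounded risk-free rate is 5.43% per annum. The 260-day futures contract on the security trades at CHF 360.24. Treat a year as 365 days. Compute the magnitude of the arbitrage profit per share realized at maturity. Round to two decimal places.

Fair futures: F* = S·e^(carry·T), with carry = (r − q) = 0.0543 − 0.0290 = 0.0253
F* = 365.20 · e^(0.0253 × 260/365) = 365.20 · e^0.018022 = 365.20 × 1.018185 = CHF 371.8412
Market CHF 360.24 < fair CHF 371.8412: forward underpriced → reverse cash-and-carry (short spot, go long the forward).
At maturity, profit = |F_mkt − F*| = |360.24 − 371.8412| = CHF 11.60 per share

CHF 11.60 per share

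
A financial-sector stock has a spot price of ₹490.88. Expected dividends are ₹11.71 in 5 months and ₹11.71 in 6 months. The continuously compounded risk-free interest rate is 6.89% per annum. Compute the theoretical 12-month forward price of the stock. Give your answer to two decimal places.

PV(dividends) I = 11.71·e^(−0.0689·5/12) + 11.71·e^(−0.0689·6/12)
I = 11.3786 + 11.3135 = 22.6921
F = (S − I)·e^(rT) = (490.88 − 22.6921) · e^(0.0689·12/12)
= 468.1879 · e^0.068900 = 468.1879 × 1.071329 = ₹501.58

₹501.58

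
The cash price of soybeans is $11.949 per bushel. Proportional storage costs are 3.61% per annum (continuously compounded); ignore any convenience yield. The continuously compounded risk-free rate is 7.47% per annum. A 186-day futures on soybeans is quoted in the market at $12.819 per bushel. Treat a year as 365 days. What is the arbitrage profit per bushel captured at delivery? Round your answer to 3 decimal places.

Fair futures: F* = S·e^(carry·T), with carry = (r + u) = 0.0747 + 0.0361 = 0.1108
F* = 11.949 · e^(0.1108 × 186/365) = 11.949 · e^0.056462 = 11.949 × 1.058086 = $12.6431
Market $12.819 > fair $12.6431: forward overpriced → cash-and-carry (buy spot, short the forward).
At maturity, profit = |F_mkt − F*| = |12.819 − 12.6431| = $0.176 per bushel

$0.176 per bushel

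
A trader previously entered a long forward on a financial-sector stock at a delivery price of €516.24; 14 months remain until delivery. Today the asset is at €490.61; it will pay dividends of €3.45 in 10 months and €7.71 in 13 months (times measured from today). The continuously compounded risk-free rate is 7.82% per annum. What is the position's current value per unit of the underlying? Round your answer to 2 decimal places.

€9.07

PV(remaining dividends) I = 3.45·e^(−0.0782·10/12) + 7.71·e^(−0.0782·13/12) = 10.3161
Current forward F = (S − I)·e^(rT) = (490.61 − 10.3161)·e^(0.0782·14/12) = 480.2939 × 1.095525 = 526.1740
Value (long) = (F − K)·e^(−rT) = (526.1740 − 516.24) × 0.912805 = 9.0678
Value = €9.07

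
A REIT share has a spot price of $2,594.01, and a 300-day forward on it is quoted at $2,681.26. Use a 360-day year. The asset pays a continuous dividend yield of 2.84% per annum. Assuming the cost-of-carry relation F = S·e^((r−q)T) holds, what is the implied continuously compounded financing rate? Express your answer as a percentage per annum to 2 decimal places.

From F = S·e^((r−q)T): (r − q) = ln(F/S)/T
ln(2681.26/2594.01) = ln(1.033635) = 0.033082
(r − q) = 0.033082 / (300/360) = 0.039698
r = ln(F/S)/T + q = 0.039698 + 0.0284 = 0.068098
r = 6.81%

6.81%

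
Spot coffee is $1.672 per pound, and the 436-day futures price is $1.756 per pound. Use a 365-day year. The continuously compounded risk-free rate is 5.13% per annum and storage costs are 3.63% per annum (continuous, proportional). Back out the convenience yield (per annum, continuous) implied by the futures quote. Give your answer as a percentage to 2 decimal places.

F = S·e^((r+u−y)T) ⇒ (r+u−y) = ln(F/S)/T
ln(1.756/1.672) = 0.049018; /T ⇒ 0.041036
y = r + u − ln(F/S)/T = 0.0513 + 0.0363 − 0.041036 = 0.046564
y = 4.66%

4.66%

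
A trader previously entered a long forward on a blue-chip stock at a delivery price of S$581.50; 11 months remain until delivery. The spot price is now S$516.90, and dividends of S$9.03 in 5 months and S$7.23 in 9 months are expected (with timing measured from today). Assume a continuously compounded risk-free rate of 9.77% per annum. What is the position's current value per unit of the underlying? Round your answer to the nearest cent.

-S$30.17

PV(remaining dividends) I = 9.03·e^(−0.0977·5/12) + 7.23·e^(−0.0977·9/12) = 15.3890
Current forward F = (S − I)·e^(rT) = (516.90 − 15.3890)·e^(0.0977·11/12) = 501.5110 × 1.093691 = 548.4981
Value (long) = (F − K)·e^(−rT) = (548.4981 − 581.50) × 0.914335 = -30.1748
Value = -S$30.17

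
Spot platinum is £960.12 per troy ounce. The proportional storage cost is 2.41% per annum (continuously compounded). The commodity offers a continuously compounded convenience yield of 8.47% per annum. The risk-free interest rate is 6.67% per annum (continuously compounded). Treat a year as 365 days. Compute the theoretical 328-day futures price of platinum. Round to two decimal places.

£965.40 per troy ounce

Net carry = r + u − y = 0.0667 + 0.0241 − 0.0847 = 0.0061
F = S·e^((r+u−y)T) = 960.12 · e^(0.0061 × 328/365) = 960.12 · e^0.005482
= 960.12 × 1.005497 = £965.40 per troy ounce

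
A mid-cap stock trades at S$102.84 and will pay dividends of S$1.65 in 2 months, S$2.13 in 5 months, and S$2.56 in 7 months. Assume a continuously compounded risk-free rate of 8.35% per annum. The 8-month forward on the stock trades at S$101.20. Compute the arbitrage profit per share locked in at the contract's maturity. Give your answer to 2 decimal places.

PV(dividends) I = 1.65·e^(−0.0835·2/12) + 2.13·e^(−0.0835·5/12) + 2.56·e^(−0.0835·7/12) = 6.1227
Fair forward F* = (S − I)·e^(rT) = (102.84 − 6.1227)·e^0.055667 = 96.7173 × 1.057246 = 102.2540
Market S$101.20 < fair 102.2540: forward underpriced → reverse cash-and-carry (short the stock, invest proceeds at r, pay the dividends, go long the forward).
Profit at T = |F_mkt − F*| = |101.20 − 102.2540| = S$1.05 per share

S$1.05 per share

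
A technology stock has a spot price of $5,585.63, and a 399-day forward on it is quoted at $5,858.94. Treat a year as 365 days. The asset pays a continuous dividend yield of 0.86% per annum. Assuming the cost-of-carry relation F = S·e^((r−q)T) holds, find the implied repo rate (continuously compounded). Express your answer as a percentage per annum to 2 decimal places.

5.23%

From F = S·e^((r−q)T): (r − q) = ln(F/S)/T
ln(5858.94/5585.63) = ln(1.048931) = 0.047772
(r − q) = 0.047772 / (399/365) = 0.043701
r = ln(F/S)/T + q = 0.043701 + 0.0086 = 0.052301
r = 5.23%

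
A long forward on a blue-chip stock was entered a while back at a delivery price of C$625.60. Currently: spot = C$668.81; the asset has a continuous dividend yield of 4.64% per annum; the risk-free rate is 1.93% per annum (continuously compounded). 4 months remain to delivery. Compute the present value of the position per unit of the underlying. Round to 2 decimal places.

Current fair forward for the remaining 4 months: F = S·e^((r − q)·T), (r − q) = 0.0193 − 0.0464 = -0.0271
F = 668.81 · e^(-0.0271 × 4/12) = 668.81 × 0.991007 = 662.7954
Value of long forward = (F − K)·e^(−rT) = (662.7954 − 625.60) · e^(−0.0193·4/12)
= 37.1954 × 0.993587 = 36.96

C$36.96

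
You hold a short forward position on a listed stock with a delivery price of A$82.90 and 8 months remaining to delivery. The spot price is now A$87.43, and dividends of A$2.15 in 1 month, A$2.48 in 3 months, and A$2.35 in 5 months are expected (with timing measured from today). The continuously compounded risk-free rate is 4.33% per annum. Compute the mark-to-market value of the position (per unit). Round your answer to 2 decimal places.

A$0.01

PV(remaining dividends) I = 2.15·e^(−0.0433·1/12) + 2.48·e^(−0.0433·3/12) + 2.35·e^(−0.0433·5/12) = 6.9035
Current forward F = (S − I)·e^(rT) = (87.43 − 6.9035)·e^(0.0433·8/12) = 80.5265 × 1.029287 = 82.8849
Value (long) = (F − K)·e^(−rT) = (82.8849 − 82.90) × 0.971546 = -0.0147
Short position value = −(long value) = A$0.01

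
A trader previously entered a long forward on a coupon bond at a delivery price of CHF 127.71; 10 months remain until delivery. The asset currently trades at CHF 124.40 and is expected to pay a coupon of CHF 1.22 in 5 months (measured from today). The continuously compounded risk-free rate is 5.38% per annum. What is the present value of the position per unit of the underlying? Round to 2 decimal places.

PV(remaining coupons) I = 1.22·e^(−0.0538·5/12) = 1.1930
Current forward F = (S − I)·e^(rT) = (124.40 − 1.1930)·e^(0.0538·10/12) = 123.2070 × 1.045854 = 128.8565
Value (long) = (F − K)·e^(−rT) = (128.8565 − 127.71) × 0.956157 = 1.0962
Value = CHF 1.10

CHF 1.10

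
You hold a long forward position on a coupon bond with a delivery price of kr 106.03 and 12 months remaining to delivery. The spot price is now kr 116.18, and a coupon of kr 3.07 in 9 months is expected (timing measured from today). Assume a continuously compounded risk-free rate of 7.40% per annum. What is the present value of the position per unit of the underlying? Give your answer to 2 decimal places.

kr 14.81

PV(remaining coupons) I = 3.07·e^(−0.0740·9/12) = 2.9043
Current forward F = (S − I)·e^(rT) = (116.18 − 2.9043)·e^(0.0740·12/12) = 113.2757 × 1.076807 = 121.9761
Value (long) = (F − K)·e^(−rT) = (121.9761 − 106.03) × 0.928672 = 14.8087
Value = kr 14.81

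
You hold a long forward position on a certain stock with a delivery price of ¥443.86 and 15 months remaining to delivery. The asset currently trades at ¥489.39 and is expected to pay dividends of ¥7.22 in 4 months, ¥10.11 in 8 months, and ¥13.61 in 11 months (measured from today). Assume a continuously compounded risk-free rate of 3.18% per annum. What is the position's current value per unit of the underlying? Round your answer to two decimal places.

PV(remaining dividends) I = 7.22·e^(−0.0318·4/12) + 10.11·e^(−0.0318·8/12) + 13.61·e^(−0.0318·11/12) = 30.2608
Current forward F = (S − I)·e^(rT) = (489.39 − 30.2608)·e^(0.0318·15/12) = 459.1292 × 1.040551 = 477.7473
Value (long) = (F − K)·e^(−rT) = (477.7473 − 443.86) × 0.961030 = 32.5667
Value = ¥32.57

¥32.57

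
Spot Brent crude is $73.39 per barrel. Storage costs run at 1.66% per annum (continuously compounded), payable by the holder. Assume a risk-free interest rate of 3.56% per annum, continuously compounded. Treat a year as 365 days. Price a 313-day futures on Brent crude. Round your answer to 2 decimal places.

Net carry = r + u − y = 0.0356 + 0.0166 − 0.0000 = 0.0522
F = S·e^((r+u−y)T) = 73.39 · e^(0.0522 × 313/365) = 73.39 · e^0.044763
= 73.39 × 1.045780 = $76.75 per barrel

$76.75 per barrel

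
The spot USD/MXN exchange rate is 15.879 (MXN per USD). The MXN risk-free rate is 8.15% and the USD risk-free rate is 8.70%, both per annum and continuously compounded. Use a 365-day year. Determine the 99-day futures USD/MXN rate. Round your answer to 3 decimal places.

F = S·e^((r_MXN − r_USD)T) = 15.879 · e^((0.0815 − 0.0870) × 99/365)
= 15.879 · e^-0.001492 = 15.879 × 0.998509
F = 15.855 MXN per USD

15.855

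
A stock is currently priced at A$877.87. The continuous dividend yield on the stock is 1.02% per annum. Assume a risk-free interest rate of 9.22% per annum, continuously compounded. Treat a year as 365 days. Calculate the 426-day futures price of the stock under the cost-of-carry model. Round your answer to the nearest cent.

F = S·e^((r − q)T) = 877.87 · e^((0.0922 − 0.0102) × 426/365)
= 877.87 · e^0.095704 = 877.87 × 1.100433
F = A$966.04

A$966.04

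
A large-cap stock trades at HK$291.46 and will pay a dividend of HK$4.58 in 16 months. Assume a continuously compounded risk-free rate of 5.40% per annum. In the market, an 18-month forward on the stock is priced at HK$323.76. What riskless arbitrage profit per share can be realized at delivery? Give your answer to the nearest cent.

HK$12.33 per share

PV(dividends) I = 4.58·e^(−0.0540·16/12) = 4.2618
Fair forward F* = (S − I)·e^(rT) = (291.46 − 4.2618)·e^0.081000 = 287.1982 × 1.084371 = 311.4294
Market HK$323.76 > fair 311.4294: forward overpriced → cash-and-carry (borrow at r, buy the stock and collect the dividends, short the forward).
Profit at T = |F_mkt − F*| = |323.76 − 311.4294| = HK$12.33 per share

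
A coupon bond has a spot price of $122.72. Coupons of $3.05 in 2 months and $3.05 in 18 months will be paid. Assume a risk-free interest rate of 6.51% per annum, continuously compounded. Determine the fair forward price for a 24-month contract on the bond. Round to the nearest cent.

PV(coupons) I = 3.05·e^(−0.0651·2/12) + 3.05·e^(−0.0651·18/12)
I = 3.0171 + 2.7662 = 5.7833
F = (S − I)·e^(rT) = (122.72 − 5.7833) · e^(0.0651·24/12)
= 116.9367 · e^0.130200 = 116.9367 × 1.139056 = $133.20

$133.20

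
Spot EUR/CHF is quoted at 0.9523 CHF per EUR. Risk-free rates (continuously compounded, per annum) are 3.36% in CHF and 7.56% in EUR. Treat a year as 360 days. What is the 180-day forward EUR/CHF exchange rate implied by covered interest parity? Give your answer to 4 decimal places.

0.9325

F = S·e^((r_CHF − r_EUR)T) = 0.9523 · e^((0.0336 − 0.0756) × 180/360)
= 0.9523 · e^-0.021000 = 0.9523 × 0.979219
F = 0.9325 CHF per EUR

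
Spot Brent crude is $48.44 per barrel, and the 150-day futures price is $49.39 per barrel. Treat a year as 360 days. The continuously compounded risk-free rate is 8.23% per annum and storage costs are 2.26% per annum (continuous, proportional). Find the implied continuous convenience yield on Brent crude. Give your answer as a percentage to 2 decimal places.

5.83%

F = S·e^((r+u−y)T) ⇒ (r+u−y) = ln(F/S)/T
ln(49.39/48.44) = 0.019422; /T ⇒ 0.046613
y = r + u − ln(F/S)/T = 0.0823 + 0.0226 − 0.046613 = 0.058287
y = 5.83%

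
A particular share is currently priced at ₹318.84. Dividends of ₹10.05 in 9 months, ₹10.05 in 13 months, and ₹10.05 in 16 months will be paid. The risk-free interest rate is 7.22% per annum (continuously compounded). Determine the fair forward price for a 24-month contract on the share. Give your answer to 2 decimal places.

PV(dividends) I = 10.05·e^(−0.0722·9/12) + 10.05·e^(−0.0722·13/12) + 10.05·e^(−0.0722·16/12)
I = 9.5203 + 9.2939 + 9.1276 = 27.9418
F = (S − I)·e^(rT) = (318.84 − 27.9418) · e^(0.0722·24/12)
= 290.8982 · e^0.144400 = 290.8982 × 1.155346 = ₹336.09

₹336.09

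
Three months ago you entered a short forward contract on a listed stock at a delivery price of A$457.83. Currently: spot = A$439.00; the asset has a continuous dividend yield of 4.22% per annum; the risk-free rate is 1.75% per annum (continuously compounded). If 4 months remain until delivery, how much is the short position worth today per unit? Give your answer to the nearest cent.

Current fair forward for the remaining 4 months: F = S·e^((r − q)·T), (r − q) = 0.0175 − 0.0422 = -0.0247
F = 439.00 · e^(-0.0247 × 4/12) = 439.00 × 0.991800 = 435.4002
Value of long forward = (F − K)·e^(−rT) = (435.4002 − 457.83) · e^(−0.0175·4/12)
= -22.4298 × 0.994184 = -22.30
Short position value = −(long value) = A$22.30

A$22.30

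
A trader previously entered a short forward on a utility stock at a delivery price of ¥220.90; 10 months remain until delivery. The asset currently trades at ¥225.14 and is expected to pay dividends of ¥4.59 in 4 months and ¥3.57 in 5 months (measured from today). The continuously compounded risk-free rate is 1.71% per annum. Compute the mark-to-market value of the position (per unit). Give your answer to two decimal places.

¥0.74

PV(remaining dividends) I = 4.59·e^(−0.0171·4/12) + 3.57·e^(−0.0171·5/12) = 8.1086
Current forward F = (S − I)·e^(rT) = (225.14 − 8.1086)·e^(0.0171·10/12) = 217.0314 × 1.014352 = 220.1462
Value (long) = (F − K)·e^(−rT) = (220.1462 − 220.90) × 0.985851 = -0.7431
Short position value = −(long value) = ¥0.74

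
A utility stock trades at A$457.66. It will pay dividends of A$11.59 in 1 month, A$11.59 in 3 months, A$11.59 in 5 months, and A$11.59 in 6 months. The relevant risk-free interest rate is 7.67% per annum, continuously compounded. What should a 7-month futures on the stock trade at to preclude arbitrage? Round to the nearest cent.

A$431.26

PV(dividends) I = 11.59·e^(−0.0767·1/12) + 11.59·e^(−0.0767·3/12) + 11.59·e^(−0.0767·5/12) + 11.59·e^(−0.0767·6/12)
I = 11.5162 + 11.3699 + 11.2255 + 11.1539 = 45.2655
F = (S − I)·e^(rT) = (457.66 − 45.2655) · e^(0.0767·7/12)
= 412.3945 · e^0.044742 = 412.3945 × 1.045758 = A$431.26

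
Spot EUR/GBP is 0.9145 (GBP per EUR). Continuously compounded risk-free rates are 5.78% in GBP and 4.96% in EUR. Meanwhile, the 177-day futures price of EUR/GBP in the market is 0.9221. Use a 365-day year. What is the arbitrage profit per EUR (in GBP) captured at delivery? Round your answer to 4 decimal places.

0.0040 per EUR (in GBP)

Fair futures: F* = S·e^(carry·T), with carry = (r_GBP − r_EUR) = 0.0578 − 0.0496 = 0.0082
F* = 0.9145 · e^(0.0082 × 177/365) = 0.9145 · e^0.003976 = 0.9145 × 1.003984 = 0.9181
Market 0.9221 > fair 0.9181: forward overpriced → cash-and-carry (buy spot, short the forward).
At maturity, profit = |F_mkt − F*| = |0.9221 − 0.9181| = 0.0040 per EUR (in GBP)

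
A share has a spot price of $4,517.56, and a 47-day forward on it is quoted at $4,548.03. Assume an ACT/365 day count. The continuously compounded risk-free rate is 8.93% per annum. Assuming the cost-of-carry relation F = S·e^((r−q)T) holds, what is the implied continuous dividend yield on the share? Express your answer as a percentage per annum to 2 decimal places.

3.71%

From F = S·e^((r−q)T): (r − q) = ln(F/S)/T
ln(4548.03/4517.56) = ln(1.006745) = 0.006722
(r − q) = 0.006722 / (47/365) = 0.052203
q = r − ln(F/S)/T = 0.0893 − 0.052203 = 0.037097
q = 3.71%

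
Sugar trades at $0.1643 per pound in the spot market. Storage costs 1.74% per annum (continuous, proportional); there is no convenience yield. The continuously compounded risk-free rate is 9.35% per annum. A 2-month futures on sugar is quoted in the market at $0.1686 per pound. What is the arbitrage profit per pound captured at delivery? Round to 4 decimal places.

Fair futures: F* = S·e^(carry·T), with carry = (r + u) = 0.0935 + 0.0174 = 0.1109
F* = 0.1643 · e^(0.1109 × 2/12) = 0.1643 · e^0.018483 = 0.1643 × 1.018655 = $0.1674
Market $0.1686 > fair $0.1674: forward overpriced → cash-and-carry (buy spot, short the forward).
At maturity, profit = |F_mkt − F*| = |0.1686 − 0.1674| = $0.0012 per pound

$0.0012 per pound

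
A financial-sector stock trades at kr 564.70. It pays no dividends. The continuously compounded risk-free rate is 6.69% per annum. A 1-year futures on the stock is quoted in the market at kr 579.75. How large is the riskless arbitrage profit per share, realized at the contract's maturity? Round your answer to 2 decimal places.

Fair futures: F* = S·e^(carry·T), with carry = r = 0.0669
F* = 564.70 · e^(0.0669 × 1) = 564.70 · e^0.066900 = 564.70 × 1.069189 = kr 603.7710
Market kr 579.75 < fair kr 603.7710: forward underpriced → reverse cash-and-carry (short spot, go long the forward).
At maturity, profit = |F_mkt − F*| = |579.75 − 603.7710| = kr 24.02 per share

kr 24.02 per share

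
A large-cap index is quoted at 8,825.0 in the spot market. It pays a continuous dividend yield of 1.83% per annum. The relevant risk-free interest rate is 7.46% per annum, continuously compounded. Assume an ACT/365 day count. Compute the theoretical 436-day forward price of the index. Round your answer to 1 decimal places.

9,438.9

F = S·e^((r − q)T) = 8825.0 · e^((0.0746 − 0.0183) × 436/365)
= 8825.0 · e^0.067252 = 8825.0 × 1.069565
F = 9,438.9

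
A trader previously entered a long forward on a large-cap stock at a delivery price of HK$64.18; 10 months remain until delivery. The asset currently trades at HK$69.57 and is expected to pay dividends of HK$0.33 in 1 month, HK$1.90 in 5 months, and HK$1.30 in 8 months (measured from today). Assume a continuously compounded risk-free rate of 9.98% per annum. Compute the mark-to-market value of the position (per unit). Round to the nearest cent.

PV(remaining dividends) I = 0.33·e^(−0.0998·1/12) + 1.90·e^(−0.0998·5/12) + 1.30·e^(−0.0998·8/12) = 3.3662
Current forward F = (S − I)·e^(rT) = (69.57 − 3.3662)·e^(0.0998·10/12) = 66.2038 × 1.086723 = 71.9452
Value (long) = (F − K)·e^(−rT) = (71.9452 − 64.18) × 0.920198 = 7.1455
Value = HK$7.15

HK$7.15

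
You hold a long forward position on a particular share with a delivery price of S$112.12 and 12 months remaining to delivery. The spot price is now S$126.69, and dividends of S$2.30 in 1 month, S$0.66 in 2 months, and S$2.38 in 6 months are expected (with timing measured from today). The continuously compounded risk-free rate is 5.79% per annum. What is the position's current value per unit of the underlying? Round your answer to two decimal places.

PV(remaining dividends) I = 2.30·e^(−0.0579·1/12) + 0.66·e^(−0.0579·2/12) + 2.38·e^(−0.0579·6/12) = 5.2547
Current forward F = (S − I)·e^(rT) = (126.69 − 5.2547)·e^(0.0579·12/12) = 121.4353 × 1.059609 = 128.6739
Value (long) = (F − K)·e^(−rT) = (128.6739 − 112.12) × 0.943744 = 15.6226
Value = S$15.62

S$15.62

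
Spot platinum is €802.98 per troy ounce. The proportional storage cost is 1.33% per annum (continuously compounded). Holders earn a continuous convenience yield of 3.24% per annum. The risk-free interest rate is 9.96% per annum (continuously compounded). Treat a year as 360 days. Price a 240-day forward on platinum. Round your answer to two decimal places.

Net carry = r + u − y = 0.0996 + 0.0133 − 0.0324 = 0.0805
F = S·e^((r+u−y)T) = 802.98 · e^(0.0805 × 240/360) = 802.98 · e^0.053667
= 802.98 × 1.055133 = €847.25 per troy ounce

€847.25 per troy ounce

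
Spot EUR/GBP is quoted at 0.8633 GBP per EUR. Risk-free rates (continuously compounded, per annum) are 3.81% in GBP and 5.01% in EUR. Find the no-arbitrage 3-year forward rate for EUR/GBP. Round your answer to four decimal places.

0.8328

F = S·e^((r_GBP − r_EUR)T) = 0.8633 · e^((0.0381 − 0.0501) × 3)
= 0.8633 · e^-0.036000 = 0.8633 × 0.964640
F = 0.8328 GBP per EUR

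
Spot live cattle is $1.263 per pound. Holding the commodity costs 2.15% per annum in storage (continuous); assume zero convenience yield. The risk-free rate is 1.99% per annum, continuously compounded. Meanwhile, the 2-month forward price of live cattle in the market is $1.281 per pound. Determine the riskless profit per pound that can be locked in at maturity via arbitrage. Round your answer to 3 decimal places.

Fair forward: F* = S·e^(carry·T), with carry = (r + u) = 0.0199 + 0.0215 = 0.0414
F* = 1.263 · e^(0.0414 × 2/12) = 1.263 · e^0.006900 = 1.263 × 1.006924 = $1.2717
Market $1.281 > fair $1.2717: forward overpriced → cash-and-carry (buy spot, short the forward).
At maturity, profit = |F_mkt − F*| = |1.281 − 1.2717| = $0.009 per pound

$0.009 per pound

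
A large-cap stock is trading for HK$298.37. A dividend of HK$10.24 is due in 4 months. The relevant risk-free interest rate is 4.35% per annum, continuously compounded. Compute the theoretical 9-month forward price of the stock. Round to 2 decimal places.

HK$297.84

PV(dividends) I = 10.24·e^(−0.0435·4/12)
I = 10.0926
F = (S − I)·e^(rT) = (298.37 − 10.0926) · e^(0.0435·9/12)
= 288.2774 · e^0.032625 = 288.2774 × 1.033163 = HK$297.84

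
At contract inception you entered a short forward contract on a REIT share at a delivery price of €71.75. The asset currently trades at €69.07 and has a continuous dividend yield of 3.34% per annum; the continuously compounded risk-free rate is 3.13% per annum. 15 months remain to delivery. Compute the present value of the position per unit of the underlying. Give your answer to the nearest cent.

€2.75

Current fair forward for the remaining 15 months: F = S·e^((r − q)·T), (r − q) = 0.0313 − 0.0334 = -0.0021
F = 69.07 · e^(-0.0021 × 15/12) = 69.07 × 0.997378 = 68.8889
Value of long forward = (F − K)·e^(−rT) = (68.8889 − 71.75) · e^(−0.0313·15/12)
= -2.8611 × 0.961630 = -2.75
Short position value = −(long value) = €2.75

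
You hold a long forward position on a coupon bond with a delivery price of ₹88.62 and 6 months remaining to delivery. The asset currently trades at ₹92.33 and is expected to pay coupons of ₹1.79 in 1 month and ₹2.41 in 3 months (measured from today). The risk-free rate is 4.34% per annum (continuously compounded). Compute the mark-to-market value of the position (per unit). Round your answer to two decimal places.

₹1.44

PV(remaining coupons) I = 1.79·e^(−0.0434·1/12) + 2.41·e^(−0.0434·3/12) = 4.1675
Current forward F = (S − I)·e^(rT) = (92.33 − 4.1675)·e^(0.0434·6/12) = 88.1625 × 1.021937 = 90.0965
Value (long) = (F − K)·e^(−rT) = (90.0965 − 88.62) × 0.978534 = 1.4448
Value = ₹1.44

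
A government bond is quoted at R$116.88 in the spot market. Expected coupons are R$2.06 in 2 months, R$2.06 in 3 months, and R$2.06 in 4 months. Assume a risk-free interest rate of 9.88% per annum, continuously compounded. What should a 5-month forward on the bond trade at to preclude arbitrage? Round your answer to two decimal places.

R$115.51

PV(coupons) I = 2.06·e^(−0.0988·2/12) + 2.06·e^(−0.0988·3/12) + 2.06·e^(−0.0988·4/12)
I = 2.0264 + 2.0097 + 1.9933 = 6.0294
F = (S − I)·e^(rT) = (116.88 − 6.0294) · e^(0.0988·5/12)
= 110.8506 · e^0.041167 = 110.8506 × 1.042026 = R$115.51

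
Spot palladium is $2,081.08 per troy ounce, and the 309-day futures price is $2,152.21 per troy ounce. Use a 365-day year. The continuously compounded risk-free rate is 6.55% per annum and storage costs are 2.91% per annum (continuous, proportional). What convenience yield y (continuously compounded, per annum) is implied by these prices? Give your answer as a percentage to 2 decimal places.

5.49%

F = S·e^((r+u−y)T) ⇒ (r+u−y) = ln(F/S)/T
ln(2152.21/2081.08) = 0.033608; /T ⇒ 0.039699
y = r + u − ln(F/S)/T = 0.0655 + 0.0291 − 0.039699 = 0.054901
y = 5.49%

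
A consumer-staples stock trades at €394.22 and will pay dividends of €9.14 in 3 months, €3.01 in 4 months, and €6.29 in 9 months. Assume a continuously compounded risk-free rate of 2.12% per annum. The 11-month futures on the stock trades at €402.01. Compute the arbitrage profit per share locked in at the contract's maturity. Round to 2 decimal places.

€18.68 per share

PV(dividends) I = 9.14·e^(−0.0212·3/12) + 3.01·e^(−0.0212·4/12) + 6.29·e^(−0.0212·9/12) = 18.2713
Fair futures F* = (S − I)·e^(rT) = (394.22 − 18.2713)·e^0.019433 = 375.9487 × 1.019623 = 383.3259
Market €402.01 > fair 383.3259: forward overpriced → cash-and-carry (borrow at r, buy the stock and collect the dividends, short the forward).
Profit at T = |F_mkt − F*| = |402.01 − 383.3259| = €18.68 per share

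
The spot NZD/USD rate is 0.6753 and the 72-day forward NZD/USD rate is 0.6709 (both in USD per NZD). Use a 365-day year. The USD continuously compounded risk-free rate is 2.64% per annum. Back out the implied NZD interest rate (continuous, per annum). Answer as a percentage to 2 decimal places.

5.95%

F = S·e^((r_USD − r_NZD)T) ⇒ r_NZD = r_USD − ln(F/S)/T
ln(0.6709/0.6753) = -0.006537; /(72/365) = -0.033139
r_NZD = 0.0264 + 0.033139 = 0.059539
r_NZD = 5.95%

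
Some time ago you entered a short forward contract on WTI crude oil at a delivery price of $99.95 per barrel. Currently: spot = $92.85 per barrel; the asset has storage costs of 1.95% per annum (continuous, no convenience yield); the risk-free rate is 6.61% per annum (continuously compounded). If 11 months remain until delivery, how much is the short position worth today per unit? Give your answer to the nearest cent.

-$0.45 per barrel

Current fair forward for the remaining 11 months: F = S·e^((r + u)·T), (r + u) = 0.0661 + 0.0195 = 0.0856
F = 92.85 · e^(0.0856 × 11/12) = 92.85 × 1.081627 = 100.4291
Value of long forward = (F − K)·e^(−rT) = (100.4291 − 99.95) · e^(−0.0661·11/12)
= 0.4791 × 0.941207 = 0.45
Short position value = −(long value) = -$0.45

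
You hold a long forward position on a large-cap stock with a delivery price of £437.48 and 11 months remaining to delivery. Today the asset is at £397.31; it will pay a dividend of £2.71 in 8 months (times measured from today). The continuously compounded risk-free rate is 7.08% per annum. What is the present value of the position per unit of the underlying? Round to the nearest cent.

PV(remaining dividends) I = 2.71·e^(−0.0708·8/12) = 2.5851
Current forward F = (S − I)·e^(rT) = (397.31 − 2.5851)·e^(0.0708·11/12) = 394.7249 × 1.067052 = 421.1920
Value (long) = (F − K)·e^(−rT) = (421.1920 − 437.48) × 0.937161 = -15.2645
Value = -£15.26

-£15.26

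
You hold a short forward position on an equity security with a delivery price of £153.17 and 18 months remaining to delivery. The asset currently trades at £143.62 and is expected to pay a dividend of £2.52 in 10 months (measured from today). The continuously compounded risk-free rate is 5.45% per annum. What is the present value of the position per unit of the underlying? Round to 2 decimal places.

PV(remaining dividends) I = 2.52·e^(−0.0545·10/12) = 2.4081
Current forward F = (S − I)·e^(rT) = (143.62 − 2.4081)·e^(0.0545·18/12) = 141.2119 × 1.085184 = 153.2409
Value (long) = (F − K)·e^(−rT) = (153.2409 − 153.17) × 0.921502 = 0.0653
Short position value = −(long value) = -£0.07

-£0.07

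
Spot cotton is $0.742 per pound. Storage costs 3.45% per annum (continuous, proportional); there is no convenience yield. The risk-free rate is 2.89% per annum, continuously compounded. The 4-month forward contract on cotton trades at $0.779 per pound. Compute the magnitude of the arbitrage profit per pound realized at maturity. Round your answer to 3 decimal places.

Fair forward: F* = S·e^(carry·T), with carry = (r + u) = 0.0289 + 0.0345 = 0.0634
F* = 0.742 · e^(0.0634 × 4/12) = 0.742 · e^0.021133 = 0.742 × 1.021358 = $0.7578
Market $0.779 > fair $0.7578: forward overpriced → cash-and-carry (buy spot, short the forward).
At maturity, profit = |F_mkt − F*| = |0.779 − 0.7578| = $0.021 per pound

$0.021 per pound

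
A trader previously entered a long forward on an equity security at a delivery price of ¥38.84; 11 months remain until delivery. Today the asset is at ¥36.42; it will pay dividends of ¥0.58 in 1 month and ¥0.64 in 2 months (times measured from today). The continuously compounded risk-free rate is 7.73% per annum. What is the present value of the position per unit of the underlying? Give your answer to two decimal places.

-¥0.97

PV(remaining dividends) I = 0.58·e^(−0.0773·1/12) + 0.64·e^(−0.0773·2/12) = 1.2081
Current forward F = (S − I)·e^(rT) = (36.42 − 1.2081)·e^(0.0773·11/12) = 35.2119 × 1.073429 = 37.7975
Value (long) = (F − K)·e^(−rT) = (37.7975 − 38.84) × 0.931594 = -0.9712
Value = -¥0.97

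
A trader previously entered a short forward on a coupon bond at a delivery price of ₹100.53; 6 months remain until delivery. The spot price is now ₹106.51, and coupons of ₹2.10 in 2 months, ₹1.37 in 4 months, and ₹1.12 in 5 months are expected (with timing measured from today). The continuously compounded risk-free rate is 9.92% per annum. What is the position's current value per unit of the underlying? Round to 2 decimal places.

PV(remaining coupons) I = 2.10·e^(−0.0992·2/12) + 1.37·e^(−0.0992·4/12) + 1.12·e^(−0.0992·5/12) = 4.4657
Current forward F = (S − I)·e^(rT) = (106.51 − 4.4657)·e^(0.0992·6/12) = 102.0443 × 1.050851 = 107.2334
Value (long) = (F − K)·e^(−rT) = (107.2334 − 100.53) × 0.951610 = 6.3790
Short position value = −(long value) = -₹6.38

-₹6.38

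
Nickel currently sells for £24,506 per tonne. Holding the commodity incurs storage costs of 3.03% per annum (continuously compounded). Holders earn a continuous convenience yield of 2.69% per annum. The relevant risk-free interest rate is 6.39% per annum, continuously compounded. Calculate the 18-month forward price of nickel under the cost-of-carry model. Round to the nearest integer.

£27,109 per tonne

Net carry = r + u − y = 0.0639 + 0.0303 − 0.0269 = 0.0673
F = S·e^((r+u−y)T) = 24506 · e^(0.0673 × 18/12) = 24506 · e^0.100950
= 24506 × 1.106221 = £27,109 per tonne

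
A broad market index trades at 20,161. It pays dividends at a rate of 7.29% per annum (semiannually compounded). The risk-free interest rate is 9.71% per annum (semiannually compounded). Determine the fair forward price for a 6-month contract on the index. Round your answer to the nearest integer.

20,396

F = S · (1+r/2)^(2T) / (1+q/2)^(2T)
= 20161 × 1.048550 / 1.036450 = 20161 × 1.011674
F = 20,396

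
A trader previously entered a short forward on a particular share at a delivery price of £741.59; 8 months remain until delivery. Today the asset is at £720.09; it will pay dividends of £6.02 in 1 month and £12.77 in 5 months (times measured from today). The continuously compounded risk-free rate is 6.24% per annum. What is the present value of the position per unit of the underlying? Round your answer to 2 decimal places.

PV(remaining dividends) I = 6.02·e^(−0.0624·1/12) + 12.77·e^(−0.0624·5/12) = 18.4310
Current forward F = (S − I)·e^(rT) = (720.09 − 18.4310)·e^(0.0624·8/12) = 701.6590 × 1.042477 = 731.4634
Value (long) = (F − K)·e^(−rT) = (731.4634 − 741.59) × 0.959253 = -9.7140
Short position value = −(long value) = £9.71

£9.71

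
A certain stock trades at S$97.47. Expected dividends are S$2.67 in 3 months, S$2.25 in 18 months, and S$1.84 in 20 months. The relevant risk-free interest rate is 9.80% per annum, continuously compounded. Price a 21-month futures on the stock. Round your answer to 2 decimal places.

S$108.45

PV(dividends) I = 2.67·e^(−0.0980·3/12) + 2.25·e^(−0.0980·18/12) + 1.84·e^(−0.0980·20/12)
I = 2.6054 + 1.9424 + 1.5627 = 6.1105
F = (S − I)·e^(rT) = (97.47 − 6.1105) · e^(0.0980·21/12)
= 91.3595 · e^0.171500 = 91.3595 × 1.187084 = S$108.45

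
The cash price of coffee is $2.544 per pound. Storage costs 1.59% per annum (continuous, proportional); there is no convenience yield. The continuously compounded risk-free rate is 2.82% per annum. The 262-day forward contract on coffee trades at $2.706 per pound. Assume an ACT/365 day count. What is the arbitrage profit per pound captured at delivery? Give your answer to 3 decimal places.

Fair forward: F* = S·e^(carry·T), with carry = (r + u) = 0.0282 + 0.0159 = 0.0441
F* = 2.544 · e^(0.0441 × 262/365) = 2.544 · e^0.031655 = 2.544 × 1.032161 = $2.6258
Market $2.706 > fair $2.6258: forward overpriced → cash-and-carry (buy spot, short the forward).
At maturity, profit = |F_mkt − F*| = |2.706 − 2.6258| = $0.080 per pound

$0.080 per pound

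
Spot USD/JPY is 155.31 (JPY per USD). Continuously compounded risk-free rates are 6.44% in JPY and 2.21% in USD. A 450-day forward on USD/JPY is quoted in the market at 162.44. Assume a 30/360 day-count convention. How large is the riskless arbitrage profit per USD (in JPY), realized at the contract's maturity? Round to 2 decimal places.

Fair forward: F* = S·e^(carry·T), with carry = (r_JPY − r_USD) = 0.0644 − 0.0221 = 0.0423
F* = 155.31 · e^(0.0423 × 450/360) = 155.31 · e^0.052875 = 155.31 × 1.054298 = 163.7430
Market 162.44 < fair 163.7430: forward underpriced → reverse cash-and-carry (short spot, go long the forward).
At maturity, profit = |F_mkt − F*| = |162.44 − 163.7430| = 1.30 per USD (in JPY)

1.30 per USD (in JPY)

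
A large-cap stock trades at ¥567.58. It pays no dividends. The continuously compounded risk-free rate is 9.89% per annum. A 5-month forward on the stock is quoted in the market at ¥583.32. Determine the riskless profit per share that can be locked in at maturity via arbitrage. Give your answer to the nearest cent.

Fair forward: F* = S·e^(carry·T), with carry = r = 0.0989
F* = 567.58 · e^(0.0989 × 5/12) = 567.58 · e^0.041208 = 567.58 × 1.042069 = ¥591.4575
Market ¥583.32 < fair ¥591.4575: forward underpriced → reverse cash-and-carry (short spot, go long the forward).
At maturity, profit = |F_mkt − F*| = |583.32 − 591.4575| = ¥8.14 per share

¥8.14 per share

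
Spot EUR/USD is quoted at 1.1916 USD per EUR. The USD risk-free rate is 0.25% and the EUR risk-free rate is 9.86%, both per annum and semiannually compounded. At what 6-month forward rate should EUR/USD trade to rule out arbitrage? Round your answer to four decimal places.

1.1370

By covered interest parity, F = S · (1+r_USD/2)^(2T) / (1+r_EUR/2)^(2T)
= 1.1916 × 1.001250 / 1.049300 = 1.1916 × 0.954208
F = 1.1370 USD per EUR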